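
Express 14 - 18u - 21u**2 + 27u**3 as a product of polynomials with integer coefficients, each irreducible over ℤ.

(9u - 7)(3u**2 - 2)

Group as (27u**3 - 18u) + (-21u**2 + 14) = 9u(3u**2 - 2) - 7(3u**2 - 2).
Both groups share the factor (3u**2 - 2).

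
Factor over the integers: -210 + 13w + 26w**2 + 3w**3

Among the possible rational roots, w = -6 is a root, giving the factor (w + 6) and quotient 3w**2 + 8w - 35.
The remaining quadratic factors as (w + 5)(3w - 7).

(3w - 7)(w + 5)(w + 6)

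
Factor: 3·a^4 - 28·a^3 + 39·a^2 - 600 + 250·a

(3·a - 10)·(a + 3)·(a - 4)·(a - 5)

Among the possible rational roots, a = 4 is a root, so (a - 4) is a factor; dividing leaves 3·a^3 - 16·a^2 - 25·a + 150.
Next, a = 5 is a root, so (a - 5) divides it; the quotient is 3·a^2 - a - 30.
The remaining quadratic factors as (a + 3)(3·a - 10).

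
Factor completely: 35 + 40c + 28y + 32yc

(4y + 5)(8c + 7)

Group as (32yc + 28y) + (40c + 35) = 4y(8c + 7) + 5(8c + 7).
Both groups share the factor (8c + 7).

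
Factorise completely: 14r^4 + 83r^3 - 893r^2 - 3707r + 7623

Trying the rational-root candidates, r = 11/7 is a root, giving the factor (7r - 11) and quotient 2r^3 + 15r^2 - 104r - 693.
Next, r = -9 is a root, giving the factor (r + 9) and quotient 2r^2 - 3r - 77.
The remaining quadratic factors as (2r + 11)(r - 7).

(2r + 11)(7r - 11)(r + 9)(r - 7)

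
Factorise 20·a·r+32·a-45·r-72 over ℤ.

(4·a-9)·(5·r+8)

Group as (20·a·r+32·a) + (-45·r-72) = 4·a·(5·r+8) - 9·(5·r+8).
Both groups share the factor (5·r+8).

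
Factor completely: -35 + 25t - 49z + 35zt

(5t - 7)(7z + 5)

Group as (35zt - 49z) + (25t - 35) = 7z(5t - 7) + 5(5t - 7).
Both groups share the factor (5t - 7).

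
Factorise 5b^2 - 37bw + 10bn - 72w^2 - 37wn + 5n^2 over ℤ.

(5b + 8w + 5n)(b - 9w + n)

Group: b(5b + 8w + 5n) + (-9w + n)(5b + 8w + 5n); both groups contain (5b + 8w + 5n).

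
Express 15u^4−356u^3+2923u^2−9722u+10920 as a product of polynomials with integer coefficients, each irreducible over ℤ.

(3u−13)(5u−12)(u−10)(u−7)

Testing divisors of the constant over divisors of the leading coefficient, u = 7 is a root, so (u−7) divides it; the quotient is 15u^3−251u^2+1166u−1560.
Continuing, u = 12/5 is a root, so (5u−12) divides it; the quotient is 3u^2−43u+130.
The remaining quadratic factors as (3u−13)(u−10).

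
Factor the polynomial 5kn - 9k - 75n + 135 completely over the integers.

Group as (5kn - 9k) + (-75n + 135) = k(5n - 9) - 15(5n - 9).
Both groups share the factor (5n - 9).

(5n - 9)(k - 15)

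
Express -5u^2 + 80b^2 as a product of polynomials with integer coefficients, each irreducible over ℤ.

5(4b + u)(4b - u)

Factor out 5, leaving 16b^2 - u^2, which is a difference of two squares.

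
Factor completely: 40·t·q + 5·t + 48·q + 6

(5·t + 6)·(8·q + 1)

Group as (40·t·q + 5·t) + (48·q + 6) = 5·t·(8·q + 1) + 6·(8·q + 1).
Both groups share the factor (8·q + 1).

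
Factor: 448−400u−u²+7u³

Trying the rational-root candidates, u = −8 is a root, so (u+8) divides it; the quotient is 7u²−57u+56.
The remaining quadratic factors as (7u−8)(u−7).

(7u−8)(u+8)(u−7)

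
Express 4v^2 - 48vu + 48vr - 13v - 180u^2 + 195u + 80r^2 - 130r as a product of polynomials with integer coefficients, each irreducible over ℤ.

(v - 15u + 10r)(4v + 12u + 8r - 13)

Group: v(4v + 12u + 8r - 13) + (-15u + 10r)(4v + 12u + 8r - 13); both groups contain (4v + 12u + 8r - 13).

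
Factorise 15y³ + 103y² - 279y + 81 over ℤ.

(3y - 1)(5y - 9)(y + 9)

Trying the rational-root candidates, y = -9 is a root, so (y + 9) is a factor; dividing leaves 15y² - 32y + 9.
The remaining quadratic factors as (3y - 1)(5y - 9).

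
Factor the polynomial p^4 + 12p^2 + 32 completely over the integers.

(p^2 + 4)(p^2 + 8)

Substitute u = p^2 to get a quadratic in u, then factor.
p^2 + 8 is irreducible over ℤ (always positive, so no real roots).
p^2 + 4 is irreducible over ℤ (sum of squares).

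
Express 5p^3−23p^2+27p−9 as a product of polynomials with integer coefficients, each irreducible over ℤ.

Testing divisors of the constant over divisors of the leading coefficient, p = 3/5 is a root, so (5p−3) divides it; the quotient is p^2−4p+3.
The remaining quadratic factors as (p−3)(p−1).

(5p−3)(p−1)(p−3)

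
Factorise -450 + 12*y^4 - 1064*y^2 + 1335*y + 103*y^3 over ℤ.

Trying the rational-root candidates, y = 3/4 is a root, so (4*y - 3) divides it; the quotient is 3*y^3 + 28*y^2 - 245*y + 150.
Continuing, y = -15 is a root, so (y + 15) is a factor; dividing leaves 3*y^2 - 17*y + 10.
The remaining quadratic factors as (y - 5)(3*y - 2).

(3*y - 2)*(4*y - 3)*(y + 15)*(y - 5)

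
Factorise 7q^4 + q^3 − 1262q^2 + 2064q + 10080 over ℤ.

(7q + 15)(q + 14)(q − 12)(q − 4)

Trying the rational-root candidates, q = −14 is a root, giving the factor (q + 14) and quotient 7q^3 − 97q^2 + 96q + 720.
Continuing, q = 4 is a root, so (q − 4) is a factor; dividing leaves 7q^2 − 69q − 180.
The remaining quadratic factors as (7q + 15)(q − 12).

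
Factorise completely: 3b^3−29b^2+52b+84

(3b−14)(b+1)(b−6)

Testing divisors of the constant over divisors of the leading coefficient, b = −1 is a root, giving the factor (b+1) and quotient 3b^2−32b+84.
The remaining quadratic factors as (b−6)(3b−14).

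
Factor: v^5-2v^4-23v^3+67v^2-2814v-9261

(v+3)(v+7)(v-9)(v^2-3v+49)

Testing divisors of the constant over divisors of the leading coefficient, v = 9 is a root, so (v-9) is a factor; dividing leaves v^4+7v^3+40v^2+427v+1029.
Then v = -7 is a root, giving the factor (v+7) and quotient v^3+40v+147.
Next, v = -3 is a root, giving the factor (v+3) and quotient v^2-3v+49.
The quadratic v^2-3v+49 has discriminant -187 < 0 and is irreducible over ℤ.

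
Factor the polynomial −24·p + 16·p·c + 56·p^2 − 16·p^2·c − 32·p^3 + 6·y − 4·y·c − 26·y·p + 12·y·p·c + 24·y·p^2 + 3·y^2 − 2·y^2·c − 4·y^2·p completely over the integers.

Group: y·(−4·y·p − 2·y·c + 3·y + 16·p^2 + 8·p·c − 12·p) + (−2·p + 2)·(−4·y·p − 2·y·c + 3·y + 16·p^2 + 8·p·c − 12·p); both groups contain (−4·y·p − 2·y·c + 3·y + 16·p^2 + 8·p·c − 12·p), so (y − 2·p + 2) is a factor with cofactor −4·y·p − 2·y·c + 3·y + 16·p^2 + 8·p·c − 12·p.
The cofactor groups again: −4·y·p − 2·y·c + 3·y + 16·p^2 + 8·p·c − 12·p = −4·p·(y − 4·p) + (−2·c + 3)·(y − 4·p); both groups contain (y − 4·p), giving −(4·p + 2·c − 3)·(y − 4·p).

−(y − 2·p + 2)·(y − 4·p)·(4·p + 2·c − 3)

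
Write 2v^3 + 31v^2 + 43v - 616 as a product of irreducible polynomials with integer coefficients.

(2v - 7)(v + 11)(v + 8)

By the rational root theorem, v = -11 is a root, so (v + 11) is a factor; dividing leaves 2v^2 + 9v - 56.
The remaining quadratic factors as (2v - 7)(v + 8).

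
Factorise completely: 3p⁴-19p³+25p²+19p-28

(3p-7)(p+1)(p-1)(p-4)

Among the possible rational roots, p = 1 is a root, giving the factor (p-1) and quotient 3p³-16p²+9p+28.
Then p = 7/3 is a root, so (3p-7) is a factor; dividing leaves p²-3p-4.
The remaining quadratic factors as (p-4)(p+1).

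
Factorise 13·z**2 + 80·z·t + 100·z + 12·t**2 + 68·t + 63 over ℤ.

Group: 13·z·(z + 6·t + 7) + (2·t + 9)·(z + 6·t + 7); both groups contain (z + 6·t + 7).

(13·z + 2·t + 9)·(z + 6·t + 7)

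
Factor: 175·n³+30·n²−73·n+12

Trying the rational-root candidates, n = −4/5 is a root, so (5·n+4) divides it; the quotient is 35·n²−22·n+3.
The remaining quadratic factors as (7·n−3)(5·n−1).

(5·n+4)·(5·n−1)·(7·n−3)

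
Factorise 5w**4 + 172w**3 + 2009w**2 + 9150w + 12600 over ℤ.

(5w + 12)(w + 10)(w + 15)(w + 7)

Among the possible rational roots, w = -10 is a root, so (w + 10) divides it; the quotient is 5w**3 + 122w**2 + 789w + 1260.
Next, w = -15 is a root, so (w + 15) is a factor; dividing leaves 5w**2 + 47w + 84.
The remaining quadratic factors as (5w + 12)(w + 7).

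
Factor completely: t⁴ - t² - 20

(t² + 4)(t² - 5)

Substitute u = t² to get a quadratic in u, then factor.
t² + 4 is irreducible over ℤ (sum of squares).
t² - 5 is irreducible over ℤ (5 is not a perfect square).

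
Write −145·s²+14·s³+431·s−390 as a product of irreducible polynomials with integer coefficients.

Among the possible rational roots, s = 5/2 is a root, so (2·s−5) divides it; the quotient is 7·s²−55·s+78.
The remaining quadratic factors as (s−6)(7·s−13).

(2·s−5)·(7·s−13)·(s−6)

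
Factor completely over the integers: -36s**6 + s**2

Every term has a factor of s**2; factoring it out leaves -36s**4 + 1.
Recognize a difference of squares with the parts 1 and 6s**2.

-s**2(6s**2 + 1)(6s**2 - 1)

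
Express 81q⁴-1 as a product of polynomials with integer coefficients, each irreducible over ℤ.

(3q+1)(3q-1)(9q²+1)

(3q)⁴ − (1)⁴ = ((3q)² − (1)²)((3q)² + (1)²); the first factor splits again, the second (9q²+1) is irreducible.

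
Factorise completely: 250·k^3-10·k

10·k·(5·k+1)·(5·k-1)

Factor out 10·k, leaving 25·k^2-1, which is a difference of two squares.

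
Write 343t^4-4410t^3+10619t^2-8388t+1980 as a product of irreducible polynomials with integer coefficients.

Trying the rational-root candidates, t = 11/7 is a root, so (7t-11) divides it; the quotient is 49t^3-553t^2+648t-180.
Then t = 3/7 is a root, giving the factor (7t-3) and quotient 7t^2-76t+60.
The remaining quadratic factors as (t-10)(7t-6).

(7t-11)(7t-3)(7t-6)(t-10)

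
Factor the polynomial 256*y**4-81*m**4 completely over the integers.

Difference of squares twice: with A = 4*y and B = 3*m, A⁴ − B⁴ = (A² − B²)(A² + B²), and A² − B² factors again.

(4*y-3*m)*(4*y+3*m)*(16*y**2+9*m**2)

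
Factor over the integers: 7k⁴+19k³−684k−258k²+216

Among the possible rational roots, k = −3 is a root, so (k+3) divides it; the quotient is 7k³−2k²−252k+72.
Then k = 2/7 is a root, so (7k−2) divides it; the quotient is k²−36.
The remaining quadratic factors as (k−6)(k+6).

(7k−2)(k+3)(k+6)(k−6)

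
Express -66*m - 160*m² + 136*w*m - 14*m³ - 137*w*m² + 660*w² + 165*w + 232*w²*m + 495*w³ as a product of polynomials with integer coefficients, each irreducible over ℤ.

(5*w - 2*m)*(9*w + 7*m + 3)*(11*w + m + 11)

Group: 11*w*(45*w² + 17*w*m + 15*w - 14*m² - 6*m) + (m + 11)*(45*w² + 17*w*m + 15*w - 14*m² - 6*m); both groups contain (45*w² + 17*w*m + 15*w - 14*m² - 6*m), so (11*w + m + 11) is a factor with cofactor 45*w² + 17*w*m + 15*w - 14*m² - 6*m.
The cofactor groups again: 45*w² + 17*w*m + 15*w - 14*m² - 6*m = 9*w*(5*w - 2*m) + (7*m + 3)*(5*w - 2*m); both groups contain (5*w - 2*m), giving (9*w + 7*m + 3)*(5*w - 2*m).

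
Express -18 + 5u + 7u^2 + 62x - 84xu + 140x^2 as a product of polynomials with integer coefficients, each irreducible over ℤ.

(14x - 7u + 9)(10x - u - 2)

Group: 10x(14x - 7u + 9) + (-u - 2)(14x - 7u + 9); both groups contain (14x - 7u + 9).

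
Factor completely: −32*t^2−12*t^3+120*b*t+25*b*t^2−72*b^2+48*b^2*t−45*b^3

−(3*b−4*t)*(3*b−t)*(5*b+3*t+8)

Group: 3*b*(−15*b^2+11*b*t−24*b+12*t^2+32*t) − t*(−15*b^2+11*b*t−24*b+12*t^2+32*t); both groups contain (−15*b^2+11*b*t−24*b+12*t^2+32*t), so (3*b−t) is a factor with cofactor −15*b^2+11*b*t−24*b+12*t^2+32*t.
The cofactor groups again: −15*b^2+11*b*t−24*b+12*t^2+32*t = −3*b*(5*b+3*t+8) + 4*t*(5*b+3*t+8); both groups contain (5*b+3*t+8), giving −(3*b−4*t)*(5*b+3*t+8).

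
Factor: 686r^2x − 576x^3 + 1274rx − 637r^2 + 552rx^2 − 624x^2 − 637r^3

Group: 7r(−91r^2 − 6rx − 91r + 72x^2 + 78x) − 8x(−91r^2 − 6rx − 91r + 72x^2 + 78x); both groups contain (−91r^2 − 6rx − 91r + 72x^2 + 78x), so (7r − 8x) is a factor with cofactor −91r^2 − 6rx − 91r + 72x^2 + 78x.
The cofactor groups again: −91r^2 − 6rx − 91r + 72x^2 + 78x = −13r(7r − 6x) + (−12x − 13)(7r − 6x); both groups contain (7r − 6x), giving −(13r + 12x + 13)(7r − 6x).

−(13r + 12x + 13)(7r − 6x)(7r − 8x)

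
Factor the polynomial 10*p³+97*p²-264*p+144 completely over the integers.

(2*p-3)*(5*p-4)*(p+12)

By the rational root theorem, p = 4/5 is a root, giving the factor (5*p-4) and quotient 2*p²+21*p-36.
The remaining quadratic factors as (p+12)(2*p-3).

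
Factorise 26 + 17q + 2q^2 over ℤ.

(2q + 13)(q + 2)

Need a pair with product 2·26 = 52 and sum 17: that's 4 and 13.
Split the middle term: 2q^2 + 4q + 13q + 26 = 2q(q + 2) + 13(q + 2).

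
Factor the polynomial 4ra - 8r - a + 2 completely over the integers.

Group as (4ra - 8r) + (-a + 2) = 4r(a - 2) - (a - 2).
Both groups share the factor (a - 2).

(4r - 1)(a - 2)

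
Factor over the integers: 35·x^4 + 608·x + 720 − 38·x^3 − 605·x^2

Testing divisors of the constant over divisors of the leading coefficient, x = −4 is a root, so (x + 4) is a factor; dividing leaves 35·x^3 − 178·x^2 + 107·x + 180.
Continuing, x = 4 is a root, so (x − 4) divides it; the quotient is 35·x^2 − 38·x − 45.
The remaining quadratic factors as (5·x − 9)(7·x + 5).

(5·x − 9)·(7·x + 5)·(x + 4)·(x − 4)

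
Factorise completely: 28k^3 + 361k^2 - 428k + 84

Testing divisors of the constant over divisors of the leading coefficient, k = 1/4 is a root, so (4k - 1) divides it; the quotient is 7k^2 + 92k - 84.
The remaining quadratic factors as (7k - 6)(k + 14).

(4k - 1)(7k - 6)(k + 14)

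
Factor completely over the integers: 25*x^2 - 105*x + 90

5*(5*x - 6)*(x - 3)

Pull out the common factor 5, then factor the remaining trinomial.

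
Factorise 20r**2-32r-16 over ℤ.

4(5r+2)(r-2)

Pull out the common factor 4, then factor the remaining trinomial.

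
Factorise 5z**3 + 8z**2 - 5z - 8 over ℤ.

(5z + 8)(z + 1)(z - 1)

Testing divisors of the constant over divisors of the leading coefficient, z = -8/5 is a root, giving the factor (5z + 8) and quotient z**2 - 1.
The remaining quadratic factors as (z - 1)(z + 1).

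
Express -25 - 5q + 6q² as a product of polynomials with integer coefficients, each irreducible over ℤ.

Need a pair with product 6·(-25) = -150 and sum -5: that's -15 and 10.
Split the middle term: 6q² - 15q + 10q - 25 = 3q(2q - 5) + 5(2q - 5).

(2q - 5)(3q + 5)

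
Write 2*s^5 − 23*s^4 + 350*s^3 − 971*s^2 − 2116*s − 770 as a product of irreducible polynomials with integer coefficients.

Trying the rational-root candidates, s = −1 is a root, giving the factor (s + 1) and quotient 2*s^4 − 25*s^3 + 375*s^2 − 1346*s − 770.
Continuing, s = 5 is a root, so (s − 5) is a factor; dividing leaves 2*s^3 − 15*s^2 + 300*s + 154.
Continuing, s = −1/2 is a root, so (2*s + 1) is a factor; dividing leaves s^2 − 8*s + 154.
The quadratic s^2 − 8*s + 154 has discriminant −552 < 0 and is irreducible over ℤ.

(2*s + 1)*(s + 1)*(s − 5)*(s^2 − 8*s + 154)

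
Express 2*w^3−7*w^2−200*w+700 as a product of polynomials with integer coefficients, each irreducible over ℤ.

By the rational root theorem, w = 7/2 is a root, so (2*w−7) divides it; the quotient is w^2−100.
The remaining quadratic factors as (w+10)(w−10).

(2*w−7)*(w+10)*(w−10)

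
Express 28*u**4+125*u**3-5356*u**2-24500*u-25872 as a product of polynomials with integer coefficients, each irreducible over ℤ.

By the rational root theorem, u = -12/7 is a root, so (7*u+12) divides it; the quotient is 4*u**3+11*u**2-784*u-2156.
Next, u = -14 is a root, so (u+14) divides it; the quotient is 4*u**2-45*u-154.
The remaining quadratic factors as (4*u+11)(u-14).

(4*u+11)*(7*u+12)*(u+14)*(u-14)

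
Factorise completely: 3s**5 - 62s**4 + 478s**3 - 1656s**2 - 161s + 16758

Testing divisors of the constant over divisors of the leading coefficient, s = 7 is a root, so (s - 7) is a factor; dividing leaves 3s**4 - 41s**3 + 191s**2 - 319s - 2394.
Then s = 9 is a root, so (s - 9) divides it; the quotient is 3s**3 - 14s**2 + 65s + 266.
Next, s = -7/3 is a root, so (3s + 7) divides it; the quotient is s**2 - 7s + 38.
The quadratic s**2 - 7s + 38 has discriminant -103 < 0 and is irreducible over ℤ.

(3s + 7)(s - 7)(s - 9)(s**2 - 7s + 38)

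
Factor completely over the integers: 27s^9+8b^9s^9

s^9(2b^3+3)(4b^6−6b^3+9)

Factor out s^9 first: what remains is 8b^9+27.
Recognize a sum of cubes with the parts 3 and 2b^3.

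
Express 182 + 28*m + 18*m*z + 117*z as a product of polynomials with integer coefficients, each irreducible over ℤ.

Group as (18*m*z + 28*m) + (117*z + 182) = 2*m*(9*z + 14) + 13*(9*z + 14).
Both groups share the factor (9*z + 14).

(2*m + 13)*(9*z + 14)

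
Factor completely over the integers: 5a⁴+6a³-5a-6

(5a+6)(a-1)(a²+a+1)

Group as (5a⁴-5a) + (6a³-6) = 5a(a³-1) + 6(a³-1).
Both groups share the factor (a³-1).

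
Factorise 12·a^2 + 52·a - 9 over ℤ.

(2·a + 9)·(6·a - 1)

Need a pair with product 12·(-9) = -108 and sum 52: that's -2 and 54.
Split the middle term: 12·a^2 - 2·a + 54·a - 9 = 2·a·(6·a - 1) + 9·(6·a - 1).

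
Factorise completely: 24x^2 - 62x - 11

(4x - 11)(6x + 1)

Need a pair with product 24·(-11) = -264 and sum -62: that's 4 and -66.
Split the middle term: 24x^2 + 4x - 66x - 11 = 4x(6x + 1) - 11(6x + 1).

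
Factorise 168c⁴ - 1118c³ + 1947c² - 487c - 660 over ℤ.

(4c - 5)(6c - 11)(7c + 3)(c - 4)

Testing divisors of the constant over divisors of the leading coefficient, c = -3/7 is a root, giving the factor (7c + 3) and quotient 24c³ - 170c² + 351c - 220.
Next, c = 5/4 is a root, giving the factor (4c - 5) and quotient 6c² - 35c + 44.
The remaining quadratic factors as (6c - 11)(c - 4).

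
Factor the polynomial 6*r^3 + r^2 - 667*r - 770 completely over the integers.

Among the possible rational roots, r = -7/6 is a root, so (6*r + 7) divides it; the quotient is r^2 - r - 110.
The remaining quadratic factors as (r - 11)(r + 10).

(6*r + 7)*(r + 10)*(r - 11)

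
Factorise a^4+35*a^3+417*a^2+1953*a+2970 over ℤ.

Testing divisors of the constant over divisors of the leading coefficient, a = -3 is a root, giving the factor (a+3) and quotient a^3+32*a^2+321*a+990.
Next, a = -6 is a root, so (a+6) is a factor; dividing leaves a^2+26*a+165.
The remaining quadratic factors as (a+11)(a+15).

(a+11)*(a+15)*(a+3)*(a+6)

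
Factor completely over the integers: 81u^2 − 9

Pull out the common factor 9; 9u^2 − 1 is a difference of squares.

9(3u + 1)(3u − 1)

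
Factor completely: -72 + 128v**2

8(4v + 3)(4v - 3)

Factor out 8, leaving 16v**2 - 9, which is a difference of two squares.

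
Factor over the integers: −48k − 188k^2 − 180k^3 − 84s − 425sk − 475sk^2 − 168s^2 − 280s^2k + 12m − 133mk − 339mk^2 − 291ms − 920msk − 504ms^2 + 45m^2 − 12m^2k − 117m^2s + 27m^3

(m − 7s − 4k)(9m + 5k + 3)(3m + 8s + 9k + 4)

Group: 3m(9m^2 − 63ms − 31mk + 3m − 35sk − 21s − 20k^2 − 12k) + (8s + 9k + 4)(9m^2 − 63ms − 31mk + 3m − 35sk − 21s − 20k^2 − 12k); both groups contain (9m^2 − 63ms − 31mk + 3m − 35sk − 21s − 20k^2 − 12k), so (3m + 8s + 9k + 4) is a factor with cofactor 9m^2 − 63ms − 31mk + 3m − 35sk − 21s − 20k^2 − 12k.
The cofactor groups again: 9m^2 − 63ms − 31mk + 3m − 35sk − 21s − 20k^2 − 12k = m(9m + 5k + 3) + (−7s − 4k)(9m + 5k + 3); both groups contain (9m + 5k + 3), giving (m − 7s − 4k)(9m + 5k + 3).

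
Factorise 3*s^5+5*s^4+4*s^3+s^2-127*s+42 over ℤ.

(3*s-1)*(s+3)*(s-2)*(s^2+s+7)

Testing divisors of the constant over divisors of the leading coefficient, s = -3 is a root, so (s+3) is a factor; dividing leaves 3*s^4-4*s^3+16*s^2-47*s+14.
Then s = 1/3 is a root, giving the factor (3*s-1) and quotient s^3-s^2+5*s-14.
Continuing, s = 2 is a root, so (s-2) is a factor; dividing leaves s^2+s+7.
The quadratic s^2+s+7 has discriminant -27 < 0 and is irreducible over ℤ.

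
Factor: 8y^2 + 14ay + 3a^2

(3a + 2y)(a + 4y)

Group: a(3a + 2y) + 4y(3a + 2y); both groups contain (3a + 2y).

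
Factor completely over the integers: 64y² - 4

Factor out 4, leaving 16y² - 1, which is a difference of two squares.

4(4y + 1)(4y - 1)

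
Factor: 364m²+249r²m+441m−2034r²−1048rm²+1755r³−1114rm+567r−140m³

(13r−10m−9)(15r+2m−7)(9r+7m)

Group: 13r(135r²+123rm−63r+14m²−49m) + (−10m−9)(135r²+123rm−63r+14m²−49m); both groups contain (135r²+123rm−63r+14m²−49m), so (13r−10m−9) is a factor with cofactor 135r²+123rm−63r+14m²−49m.
The cofactor groups again: 135r²+123rm−63r+14m²−49m = 15r(9r+7m) + (2m−7)(9r+7m); both groups contain (9r+7m), giving (15r+2m−7)(9r+7m).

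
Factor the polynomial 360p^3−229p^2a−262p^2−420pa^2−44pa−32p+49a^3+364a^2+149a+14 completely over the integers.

Group: 9p(40p^2−21pa+2p−49a^2−21a−2) + (−a−7)(40p^2−21pa+2p−49a^2−21a−2); both groups contain (40p^2−21pa+2p−49a^2−21a−2), so (9p−a−7) is a factor with cofactor 40p^2−21pa+2p−49a^2−21a−2.
The cofactor groups again: 40p^2−21pa+2p−49a^2−21a−2 = 5p(8p+7a+2) + (−7a−1)(8p+7a+2); both groups contain (8p+7a+2), giving (5p−7a−1)(8p+7a+2).

(5p−7a−1)(9p−a−7)(8p+7a+2)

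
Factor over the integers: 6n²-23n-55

Need a pair with product 6·(-55) = -330 and sum -23: that's 10 and -33.
Split the middle term: 6n²+10n - 33n-55 = 2n(3n+5) - 11(3n+5).

(2n-11)(3n+5)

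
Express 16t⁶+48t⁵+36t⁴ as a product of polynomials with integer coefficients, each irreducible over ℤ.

4t⁴(2t+3)²

Every term has a factor of 4t⁴; factoring it out leaves 4t²+12t+9.
Recognize a perfect-square trinomial with the parts 3 and 2t.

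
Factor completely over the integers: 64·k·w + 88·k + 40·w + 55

(8·k + 5)·(8·w + 11)

Group as (64·k·w + 88·k) + (40·w + 55) = 8·k·(8·w + 11) + 5·(8·w + 11).
Both groups share the factor (8·w + 11).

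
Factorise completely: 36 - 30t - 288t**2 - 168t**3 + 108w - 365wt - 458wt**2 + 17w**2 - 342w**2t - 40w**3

Group: 5w(-8w**2 - 62wt + 13w - 42t**2 - 9t + 6) + (4t + 6)(-8w**2 - 62wt + 13w - 42t**2 - 9t + 6); both groups contain (-8w**2 - 62wt + 13w - 42t**2 - 9t + 6), so (5w + 4t + 6) is a factor with cofactor -8w**2 - 62wt + 13w - 42t**2 - 9t + 6.
The cofactor groups again: -8w**2 - 62wt + 13w - 42t**2 - 9t + 6 = -w(8w + 6t + 3) + (-7t + 2)(8w + 6t + 3); both groups contain (8w + 6t + 3), giving -(w + 7t - 2)(8w + 6t + 3).

-(5w + 4t + 6)(8w + 6t + 3)(w + 7t - 2)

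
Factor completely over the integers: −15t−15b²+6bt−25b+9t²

Group: −5b(3b−3t+5) − 3t(3b−3t+5); both groups contain (3b−3t+5).

−(3b−3t+5)(5b+3t)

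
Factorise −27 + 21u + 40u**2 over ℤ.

Need a pair with product 40·(−27) = −1080 and sum 21: that's −24 and 45.
Split the middle term: 40u**2 − 24u + 45u − 27 = 8u(5u − 3) + 9(5u − 3).

(5u − 3)(8u + 9)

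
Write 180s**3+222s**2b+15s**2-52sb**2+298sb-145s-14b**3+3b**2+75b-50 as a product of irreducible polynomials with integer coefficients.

(3s-b+2)(12s+2b+5)(5s+7b-5)

Group: 5s(36s**2-6sb+39s-2b**2-b+10) + (7b-5)(36s**2-6sb+39s-2b**2-b+10); both groups contain (36s**2-6sb+39s-2b**2-b+10), so (5s+7b-5) is a factor with cofactor 36s**2-6sb+39s-2b**2-b+10.
The cofactor groups again: 36s**2-6sb+39s-2b**2-b+10 = 3s(12s+2b+5) + (-b+2)(12s+2b+5); both groups contain (12s+2b+5), giving (3s-b+2)(12s+2b+5).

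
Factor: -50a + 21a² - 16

(3a - 8)(7a + 2)

Need a pair with product 21·(-16) = -336 and sum -50: that's 6 and -56.
Split the middle term: 21a² + 6a - 56a - 16 = 3a(7a + 2) - 8(7a + 2).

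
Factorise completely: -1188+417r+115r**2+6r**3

By the rational root theorem, r = 11/6 is a root, so (6r-11) is a factor; dividing leaves r**2+21r+108.
The remaining quadratic factors as (r+9)(r+12).

(6r-11)(r+12)(r+9)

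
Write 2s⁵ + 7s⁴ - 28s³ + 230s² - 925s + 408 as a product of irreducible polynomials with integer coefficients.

Among the possible rational roots, s = 3 is a root, giving the factor (s - 3) and quotient 2s⁴ + 13s³ + 11s² + 263s - 136.
Continuing, s = -8 is a root, giving the factor (s + 8) and quotient 2s³ - 3s² + 35s - 17.
Continuing, s = 1/2 is a root, giving the factor (2s - 1) and quotient s² - s + 17.
The quadratic s² - s + 17 has discriminant -67 < 0 and is irreducible over ℤ.

(2s - 1)(s + 8)(s - 3)(s² - s + 17)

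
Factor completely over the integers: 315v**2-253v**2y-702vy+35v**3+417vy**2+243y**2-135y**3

(5v-9y)(7v-3y)(v-5y+9)

Group: 5v(7v**2-38vy+63v+15y**2-27y) - 9y(7v**2-38vy+63v+15y**2-27y); both groups contain (7v**2-38vy+63v+15y**2-27y), so (5v-9y) is a factor with cofactor 7v**2-38vy+63v+15y**2-27y.
The cofactor groups again: 7v**2-38vy+63v+15y**2-27y = v(7v-3y) + (-5y+9)(7v-3y); both groups contain (7v-3y), giving (v-5y+9)(7v-3y).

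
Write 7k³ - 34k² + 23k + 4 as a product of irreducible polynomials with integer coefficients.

Trying the rational-root candidates, k = 1 is a root, so (k - 1) is a factor; dividing leaves 7k² - 27k - 4.
The remaining quadratic factors as (k - 4)(7k + 1).

(7k + 1)(k - 1)(k - 4)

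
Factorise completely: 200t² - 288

Every term has a factor of 8. Then 25t² - 36 = (5t)² − (6)².

8(5t + 6)(5t - 6)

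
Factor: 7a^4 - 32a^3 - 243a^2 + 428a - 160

By the rational root theorem, a = 4/7 is a root, so (7a - 4) divides it; the quotient is a^3 - 4a^2 - 37a + 40.
Then a = 8 is a root, so (a - 8) divides it; the quotient is a^2 + 4a - 5.
The remaining quadratic factors as (a + 5)(a - 1).

(7a - 4)(a + 5)(a - 1)(a - 8)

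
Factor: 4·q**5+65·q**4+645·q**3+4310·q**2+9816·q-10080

By the rational root theorem, q = 3/4 is a root, so (4·q-3) is a factor; dividing leaves q**4+17·q**3+174·q**2+1208·q+3360.
Continuing, q = -6 is a root, giving the factor (q+6) and quotient q**3+11·q**2+108·q+560.
Next, q = -7 is a root, so (q+7) divides it; the quotient is q**2+4·q+80.
The quadratic q**2+4·q+80 has discriminant -304 < 0 and is irreducible over ℤ.

(4·q-3)·(q+6)·(q+7)·(q**2+4·q+80)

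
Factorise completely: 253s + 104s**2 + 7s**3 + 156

(7s + 13)(s + 1)(s + 12)

By the rational root theorem, s = -13/7 is a root, giving the factor (7s + 13) and quotient s**2 + 13s + 12.
The remaining quadratic factors as (s + 1)(s + 12).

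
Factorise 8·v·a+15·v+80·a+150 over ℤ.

Group as (8·v·a+15·v) + (80·a+150) = v·(8·a+15) + 10·(8·a+15).
Both groups share the factor (8·a+15).

(8·a+15)·(v+10)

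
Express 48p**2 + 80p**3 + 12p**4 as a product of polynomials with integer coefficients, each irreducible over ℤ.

4p**2(3p + 2)(p + 6)

Pull out the common factor 4p**2, then factor the remaining trinomial.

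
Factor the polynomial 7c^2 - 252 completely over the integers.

Pull out the common factor 7; c^2 - 36 is a difference of squares.

7(c + 6)(c - 6)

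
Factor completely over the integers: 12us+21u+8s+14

(3u+2)(4s+7)

Group as (12us+21u) + (8s+14) = 3u(4s+7) + 2(4s+7).
Both groups share the factor (4s+7).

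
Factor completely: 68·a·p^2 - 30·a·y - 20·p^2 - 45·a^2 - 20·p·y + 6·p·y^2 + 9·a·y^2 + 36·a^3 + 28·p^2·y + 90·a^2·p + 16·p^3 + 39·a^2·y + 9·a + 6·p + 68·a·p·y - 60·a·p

(3·a + 2·p)·(3·a + 4·p + y - 3)·(4·a + 2·p + 3·y - 1)

Group: 3·a·(12·a^2 + 22·a·p + 13·a·y - 15·a + 8·p^2 + 14·p·y - 10·p + 3·y^2 - 10·y + 3) + 2·p·(12·a^2 + 22·a·p + 13·a·y - 15·a + 8·p^2 + 14·p·y - 10·p + 3·y^2 - 10·y + 3); both groups contain (12·a^2 + 22·a·p + 13·a·y - 15·a + 8·p^2 + 14·p·y - 10·p + 3·y^2 - 10·y + 3), so (3·a + 2·p) is a factor with cofactor 12·a^2 + 22·a·p + 13·a·y - 15·a + 8·p^2 + 14·p·y - 10·p + 3·y^2 - 10·y + 3.
The cofactor groups again: 12·a^2 + 22·a·p + 13·a·y - 15·a + 8·p^2 + 14·p·y - 10·p + 3·y^2 - 10·y + 3 = 4·a·(3·a + 4·p + y - 3) + (2·p + 3·y - 1)·(3·a + 4·p + y - 3); both groups contain (3·a + 4·p + y - 3), giving (4·a + 2·p + 3·y - 1)·(3·a + 4·p + y - 3).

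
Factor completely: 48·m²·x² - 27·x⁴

Every term has a factor of 3·x². Then 16·m² - 9·x² = (4·m)² − (3·x)².

3·x²·(4·m + 3·x)·(4·m - 3·x)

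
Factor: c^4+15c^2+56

Substitute u = c^2 to get a quadratic in u, then factor.
c^2+7 is irreducible over ℤ (always positive, so no real roots).
c^2+8 is irreducible over ℤ (always positive, so no real roots).

(c^2+7)(c^2+8)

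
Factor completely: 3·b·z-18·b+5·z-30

(3·b+5)·(z-6)

Group as (3·b·z-18·b) + (5·z-30) = 3·b·(z-6) + 5·(z-6).
Both groups share the factor (z-6).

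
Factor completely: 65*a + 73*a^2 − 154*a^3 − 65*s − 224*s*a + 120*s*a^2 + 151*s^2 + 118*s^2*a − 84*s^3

Group: 12*s*(−7*s^2 + 18*s*a + 5*s − 11*a^2 − 5*a) + (14*a − 13)*(−7*s^2 + 18*s*a + 5*s − 11*a^2 − 5*a); both groups contain (−7*s^2 + 18*s*a + 5*s − 11*a^2 − 5*a), so (12*s + 14*a − 13) is a factor with cofactor −7*s^2 + 18*s*a + 5*s − 11*a^2 − 5*a.
The cofactor groups again: −7*s^2 + 18*s*a + 5*s − 11*a^2 − 5*a = −7*s*(s − a) + (11*a + 5)*(s − a); both groups contain (s − a), giving −(7*s − 11*a − 5)*(s − a).

−(7*s − 11*a − 5)*(s − a)*(12*s + 14*a − 13)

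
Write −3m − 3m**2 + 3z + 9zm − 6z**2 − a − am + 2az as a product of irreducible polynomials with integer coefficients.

(2z − m − 1)(a − 3z + 3m)

Group: 2z(a − 3z + 3m) + (−m − 1)(a − 3z + 3m); both groups contain (a − 3z + 3m).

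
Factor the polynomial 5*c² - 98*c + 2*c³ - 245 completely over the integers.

Trying the rational-root candidates, c = -5/2 is a root, giving the factor (2*c + 5) and quotient c² - 49.
The remaining quadratic factors as (c - 7)(c + 7).

(2*c + 5)*(c + 7)*(c - 7)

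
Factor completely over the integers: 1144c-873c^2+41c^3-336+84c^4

Among the possible rational roots, c = 3/7 is a root, so (7c-3) divides it; the quotient is 12c^3+11c^2-120c+112.
Continuing, c = 4/3 is a root, so (3c-4) divides it; the quotient is 4c^2+9c-28.
The remaining quadratic factors as (c+4)(4c-7).

(3c-4)(4c-7)(7c-3)(c+4)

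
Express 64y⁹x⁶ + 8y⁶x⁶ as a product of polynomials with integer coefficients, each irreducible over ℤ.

8x⁶y⁶(2y + 1)(4y² - 2y + 1)

Factor out 8y⁶x⁶ first: what remains is 8y³ + 1.
Recognize a sum of cubes with the parts 1 and 2y.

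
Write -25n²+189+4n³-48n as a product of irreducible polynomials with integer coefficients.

Testing divisors of the constant over divisors of the leading coefficient, n = 9/4 is a root, so (4n-9) divides it; the quotient is n²-4n-21.
The remaining quadratic factors as (n-7)(n+3).

(4n-9)(n+3)(n-7)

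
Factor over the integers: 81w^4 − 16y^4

(3w + 2y)(3w − 2y)(9w^2 + 4y^2)

Write as (9w^2)² − (4y^2)², then factor 9w^2 − 4y^2 once more.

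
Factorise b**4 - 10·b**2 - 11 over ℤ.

Substitute u = b**2 to get a quadratic in u, then factor.
b**2 + 1 is irreducible over ℤ (sum of squares).
b**2 - 11 is irreducible over ℤ (11 is not a perfect square).

(b**2 + 1)·(b**2 - 11)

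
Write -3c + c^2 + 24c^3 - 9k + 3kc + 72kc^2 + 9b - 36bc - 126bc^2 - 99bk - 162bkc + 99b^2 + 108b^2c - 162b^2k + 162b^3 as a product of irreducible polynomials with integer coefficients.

(3b - 3k - c)(6b + 8c + 3)(9b - 3c + 1)

Group: 3b(54b^2 + 54bc + 33b - 24c^2 - c + 3) + (-3k - c)(54b^2 + 54bc + 33b - 24c^2 - c + 3); both groups contain (54b^2 + 54bc + 33b - 24c^2 - c + 3), so (3b - 3k - c) is a factor with cofactor 54b^2 + 54bc + 33b - 24c^2 - c + 3.
The cofactor groups again: 54b^2 + 54bc + 33b - 24c^2 - c + 3 = 9b(6b + 8c + 3) + (-3c + 1)(6b + 8c + 3); both groups contain (6b + 8c + 3), giving (9b - 3c + 1)(6b + 8c + 3).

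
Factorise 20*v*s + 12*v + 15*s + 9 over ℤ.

Group as (20*v*s + 12*v) + (15*s + 9) = 4*v*(5*s + 3) + 3*(5*s + 3).
Both groups share the factor (5*s + 3).

(4*v + 3)*(5*s + 3)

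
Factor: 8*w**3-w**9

-w**3*(w**2-2)*(w**4+2*w**2+4)

Pull out the common factor w**3, leaving -w**6+8.
Recognize a difference of cubes with the parts 2 and w**2.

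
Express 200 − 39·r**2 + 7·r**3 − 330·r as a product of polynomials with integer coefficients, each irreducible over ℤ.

Trying the rational-root candidates, r = 4/7 is a root, so (7·r − 4) divides it; the quotient is r**2 − 5·r − 50.
The remaining quadratic factors as (r + 5)(r − 10).

(7·r − 4)·(r + 5)·(r − 10)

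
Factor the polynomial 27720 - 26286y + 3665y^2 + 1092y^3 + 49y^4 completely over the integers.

Testing divisors of the constant over divisors of the leading coefficient, y = -14 is a root, so (y + 14) is a factor; dividing leaves 49y^3 + 406y^2 - 2019y + 1980.
Next, y = -12 is a root, so (y + 12) divides it; the quotient is 49y^2 - 182y + 165.
The remaining quadratic factors as (7y - 15)(7y - 11).

(7y - 11)(7y - 15)(y + 12)(y + 14)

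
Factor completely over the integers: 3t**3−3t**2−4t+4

Group as (3t**3−4t) + (−3t**2+4) = t(3t**2−4) − (3t**2−4).
Both groups share the factor (3t**2−4).

(t−1)(3t**2−4)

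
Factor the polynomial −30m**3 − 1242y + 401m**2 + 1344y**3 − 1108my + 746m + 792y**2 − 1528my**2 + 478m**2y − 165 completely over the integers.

Group: 5m(−6m**2 + 86my + 79m − 168y**2 − 78y + 165) + (−8y − 1)(−6m**2 + 86my + 79m − 168y**2 − 78y + 165); both groups contain (−6m**2 + 86my + 79m − 168y**2 − 78y + 165), so (5m − 8y − 1) is a factor with cofactor −6m**2 + 86my + 79m − 168y**2 − 78y + 165.
The cofactor groups again: −6m**2 + 86my + 79m − 168y**2 − 78y + 165 = −m(6m − 14y + 11) + (12y + 15)(6m − 14y + 11); both groups contain (6m − 14y + 11), giving −(m − 12y − 15)(6m − 14y + 11).

−(5m − 8y − 1)(6m − 14y + 11)(m − 12y − 15)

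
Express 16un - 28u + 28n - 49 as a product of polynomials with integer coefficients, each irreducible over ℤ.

(4n - 7)(4u + 7)

Group as (16un - 28u) + (28n - 49) = 4u(4n - 7) + 7(4n - 7).
Both groups share the factor (4n - 7).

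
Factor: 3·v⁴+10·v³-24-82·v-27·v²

By the rational root theorem, v = -4 is a root, so (v+4) divides it; the quotient is 3·v³-2·v²-19·v-6.
Next, v = 3 is a root, so (v-3) divides it; the quotient is 3·v²+7·v+2.
The remaining quadratic factors as (3·v+1)(v+2).

(3·v+1)·(v+2)·(v+4)·(v-3)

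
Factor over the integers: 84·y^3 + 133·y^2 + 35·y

7·y·(3·y + 1)·(4·y + 5)

Pull out the common factor 7·y, then factor the remaining trinomial.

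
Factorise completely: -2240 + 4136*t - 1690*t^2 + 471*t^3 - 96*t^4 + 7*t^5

Testing divisors of the constant over divisors of the leading coefficient, t = 8 is a root, so (t - 8) is a factor; dividing leaves 7*t^4 - 40*t^3 + 151*t^2 - 482*t + 280.
Next, t = 5/7 is a root, so (7*t - 5) divides it; the quotient is t^3 - 5*t^2 + 18*t - 56.
Then t = 4 is a root, so (t - 4) divides it; the quotient is t^2 - t + 14.
The quadratic t^2 - t + 14 has discriminant -55 < 0 and is irreducible over ℤ.

(7*t - 5)*(t - 4)*(t - 8)*(t^2 - t + 14)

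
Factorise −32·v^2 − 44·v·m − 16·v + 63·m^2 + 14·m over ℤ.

−(8·v − 7·m)·(4·v + 9·m + 2)

Group: −4·v·(8·v − 7·m) + (−9·m − 2)·(8·v − 7·m); both groups contain (8·v − 7·m).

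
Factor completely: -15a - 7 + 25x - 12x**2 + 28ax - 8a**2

-(8a - 4x + 7)(a - 3x + 1)

Group: -8a(a - 3x + 1) + (4x - 7)(a - 3x + 1); both groups contain (a - 3x + 1).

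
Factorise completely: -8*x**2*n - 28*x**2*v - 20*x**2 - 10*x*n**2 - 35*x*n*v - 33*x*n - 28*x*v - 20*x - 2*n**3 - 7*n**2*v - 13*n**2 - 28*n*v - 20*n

-(2*n + 7*v + 5)*(4*x + n + 4)*(x + n)

Group: 2*n*(-4*x**2 - 5*x*n - 4*x - n**2 - 4*n) + (7*v + 5)*(-4*x**2 - 5*x*n - 4*x - n**2 - 4*n); both groups contain (-4*x**2 - 5*x*n - 4*x - n**2 - 4*n), so (2*n + 7*v + 5) is a factor with cofactor -4*x**2 - 5*x*n - 4*x - n**2 - 4*n.
The cofactor groups again: -4*x**2 - 5*x*n - 4*x - n**2 - 4*n = -x*(4*x + n + 4) - n*(4*x + n + 4); both groups contain (4*x + n + 4), giving -(x + n)*(4*x + n + 4).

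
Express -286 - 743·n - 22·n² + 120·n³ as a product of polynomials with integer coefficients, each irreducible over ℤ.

(4·n - 11)·(5·n + 2)·(6·n + 13)

Among the possible rational roots, n = -2/5 is a root, so (5·n + 2) is a factor; dividing leaves 24·n² - 14·n - 143.
The remaining quadratic factors as (4·n - 11)(6·n + 13).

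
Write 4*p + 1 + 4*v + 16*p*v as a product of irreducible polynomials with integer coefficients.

Group as (16*p*v + 4*p) + (4*v + 1) = 4*p*(4*v + 1) + (4*v + 1).
Both groups share the factor (4*v + 1).

(4*p + 1)*(4*v + 1)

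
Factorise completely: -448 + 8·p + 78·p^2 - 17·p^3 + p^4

Trying the rational-root candidates, p = 8 is a root, giving the factor (p - 8) and quotient p^3 - 9·p^2 + 6·p + 56.
Then p = 7 is a root, so (p - 7) divides it; the quotient is p^2 - 2·p - 8.
The remaining quadratic factors as (p - 4)(p + 2).

(p + 2)·(p - 4)·(p - 7)·(p - 8)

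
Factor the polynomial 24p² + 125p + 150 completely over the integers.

(3p + 10)(8p + 15)

Need a pair with product 24·150 = 3600 and sum 125: that's 45 and 80.
Split the middle term: 24p² + 45p + 80p + 150 = 3p(8p + 15) + 10(8p + 15).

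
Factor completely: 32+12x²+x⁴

Substitute u = x² to get a quadratic in u, then factor.
x²+8 is irreducible over ℤ (always positive, so no real roots).
x²+4 is irreducible over ℤ (sum of squares).

(x²+4)(x²+8)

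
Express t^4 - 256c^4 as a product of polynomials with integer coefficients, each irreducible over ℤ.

(t - 4c)(t + 4c)(t^2 + 16c^2)

(t)⁴ − (4c)⁴ = ((t)² − (4c)²)((t)² + (4c)²); the first factor splits again, the second (t^2 + 16c^2) is irreducible.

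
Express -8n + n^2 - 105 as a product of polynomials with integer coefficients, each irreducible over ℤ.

Two integers with product -105 and sum -8 are -15 and 7.

(n + 7)(n - 15)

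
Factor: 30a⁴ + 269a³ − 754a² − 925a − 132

(5a + 4)(6a + 1)(a + 11)(a − 3)

Trying the rational-root candidates, a = −11 is a root, so (a + 11) is a factor; dividing leaves 30a³ − 61a² − 83a − 12.
Continuing, a = −1/6 is a root, so (6a + 1) divides it; the quotient is 5a² − 11a − 12.
The remaining quadratic factors as (5a + 4)(a − 3).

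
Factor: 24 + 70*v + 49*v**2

(7*v + 4)*(7*v + 6)

Need a pair with product 49·24 = 1176 and sum 70: that's 28 and 42.
Split the middle term: 49*v**2 + 28*v + 42*v + 24 = 7*v*(7*v + 4) + 6*(7*v + 4).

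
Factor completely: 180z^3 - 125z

5z(6z + 5)(6z - 5)

Pull out the common factor 5z; 36z^2 - 25 is a difference of squares.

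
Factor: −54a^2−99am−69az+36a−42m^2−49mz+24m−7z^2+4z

−(6a+7m+7z−4)(9a+6m+z)

Group: −9a(6a+7m+7z−4) + (−6m−z)(6a+7m+7z−4); both groups contain (6a+7m+7z−4).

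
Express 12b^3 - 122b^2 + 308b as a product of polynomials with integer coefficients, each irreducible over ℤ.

2b(2b - 11)(3b - 14)

Pull out the common factor 2b, then factor the remaining trinomial.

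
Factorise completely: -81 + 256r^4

(4r + 3)(4r - 3)(16r^2 + 9)

Write as (16r^2)² − (9)², then factor 16r^2 - 9 once more.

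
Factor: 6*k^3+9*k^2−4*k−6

(2*k+3)*(3*k^2−2)

Group as (6*k^3−4*k) + (9*k^2−6) = 2*k*(3*k^2−2) + 3*(3*k^2−2).
Both groups share the factor (3*k^2−2).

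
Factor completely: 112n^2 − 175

Every term has a factor of 7. Then 16n^2 − 25 = (4n)² − (5)².

7(4n + 5)(4n − 5)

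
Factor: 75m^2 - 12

3(5m + 2)(5m - 2)

Every term has a factor of 3. Then 25m^2 - 4 = (5m)² − (2)².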